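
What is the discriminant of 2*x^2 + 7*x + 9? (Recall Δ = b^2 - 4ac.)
Δ = -23

For a quadratic a x^2 + b x + c the discriminant is Δ = b^2 - 4ac = (7)^2 - 4*(2)*(9) = 49 - (72) = -23.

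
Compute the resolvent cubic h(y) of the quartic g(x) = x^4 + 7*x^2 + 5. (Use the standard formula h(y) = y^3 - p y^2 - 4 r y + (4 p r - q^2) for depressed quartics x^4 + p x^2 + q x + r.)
h(y) = y^3 - 7*y^2 - 20*y + 140

Identify coefficients: p = 7, q = 0, r = 5.
Plug into h(y) = y^3 - p y^2 - 4 r y + (4 p r - q^2):
  h(y) = y^3 - (7) y^2 - 4*(5) y + (4*(7)*(5) - (0)^2)
       = y^3 + (-7) y^2 + (-20) y + (140).
Simplifying: h(y) = y^3 - 7*y^2 - 20*y + 140.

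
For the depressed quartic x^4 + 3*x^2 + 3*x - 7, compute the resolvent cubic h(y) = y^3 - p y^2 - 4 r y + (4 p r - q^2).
h(y) = y^3 - 3*y^2 + 28*y - 93

Identify coefficients: p = 3, q = 3, r = -7.
Plug into h(y) = y^3 - p y^2 - 4 r y + (4 p r - q^2):
  h(y) = y^3 - (3) y^2 - 4*(-7) y + (4*(3)*(-7) - (3)^2)
       = y^3 + (-3) y^2 + (28) y + (-93).
Simplifying: h(y) = y^3 - 3*y^2 + 28*y - 93.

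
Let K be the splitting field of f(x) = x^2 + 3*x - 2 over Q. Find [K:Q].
[K:Q] = 2

The discriminant of x^2 + (3)*x + (-2) is b^2 - 4c = 9 - (-8) = 17. Since 17 is not a perfect square in Q, the polynomial is irreducible over Q. Its two roots generate a degree-2 extension, so [K:Q] = 2.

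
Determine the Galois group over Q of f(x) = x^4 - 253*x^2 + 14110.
Gal(K/Q) = V_4 (Klein four-group, Z/2Z × Z/2Z)

f factors as (x^2 - 83)(x^2 - 170), so the splitting field is K = Q(sqrt(83), sqrt(170)). The elements 83, 170, 14110 are all non-squares in Q, so sqrt(83) and sqrt(170) generate independent quadratic extensions. Thus [K:Q] = 4 and Gal(K/Q) is generated by the two order-2 automorphisms sqrt(83) ↦ -sqrt(83) and sqrt(170) ↦ -sqrt(170), giving V_4.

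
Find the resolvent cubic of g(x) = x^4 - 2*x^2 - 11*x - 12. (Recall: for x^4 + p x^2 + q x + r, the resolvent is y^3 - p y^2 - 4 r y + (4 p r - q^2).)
h(y) = y^3 + 2*y^2 + 48*y - 25

Identify coefficients: p = -2, q = -11, r = -12.
Plug into h(y) = y^3 - p y^2 - 4 r y + (4 p r - q^2):
  h(y) = y^3 - (-2) y^2 - 4*(-12) y + (4*(-2)*(-12) - (-11)^2)
       = y^3 + (2) y^2 + (48) y + (-25).
Simplifying: h(y) = y^3 + 2*y^2 + 48*y - 25.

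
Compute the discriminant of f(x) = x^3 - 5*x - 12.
Δ = -3388

For a depressed cubic x^3 + p x + q the discriminant is Δ = -4 p^3 - 27 q^2 = -4*(-5)^3 - 27*(-12)^2 = 500 - 3888 = -3388.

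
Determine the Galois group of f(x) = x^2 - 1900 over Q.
Gal(K/Q) = Z/2Z (cyclic of order 2)

x^2 - 1900 is irreducible over Q since 1900 is not a rational square. The splitting field Q(sqrt(1900)) has degree 2 over Q, and its unique nontrivial automorphism is sqrt(1900) ↦ -sqrt(1900). Hence Gal(Q(sqrt(1900))/Q) = Z/2Z.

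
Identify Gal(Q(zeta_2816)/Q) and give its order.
|Gal(Q(zeta_2816)/Q)| = phi(2816) = 1280; group ≅ (Z/2816Z)^* ≅ Z/2Z × Z/10Z × Z/64Z

The n-th cyclotomic polynomial Φ_2816(x) is the minimal polynomial of zeta_2816 over Q and has degree phi(2816) = 1280. So Q(zeta_2816) is a degree-1280 Galois extension with Galois group (Z/2816Z)^*. By CRT, (Z/2816Z)^* ≅ (Z/256Z)^* × (Z/11Z)^*. Each prime-power unit group is (Z/256Z)^* ≅ Z/2Z × Z/64Z; (Z/11Z)^* ≅ Z/10Z. Hence Gal(Q(zeta_2816)/Q) ≅ Z/2Z × Z/10Z × Z/64Z.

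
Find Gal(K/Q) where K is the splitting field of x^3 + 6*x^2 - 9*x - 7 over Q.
Gal(K/Q) = S_3 (symmetric group of order 6)

Compute the discriminant of x^3 + (6)*x^2 + (-9)*x + (-7): Δ = 17361. Since Δ is not a rational square, the Galois group is not contained in A_3; it must be the full S_3 (irreducibility of the cubic rules out anything smaller).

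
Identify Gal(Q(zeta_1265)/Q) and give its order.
|Gal(Q(zeta_1265)/Q)| = phi(1265) = 880; group ≅ (Z/1265Z)^* ≅ Z/4Z × Z/10Z × Z/22Z

The n-th cyclotomic polynomial Φ_1265(x) is the minimal polynomial of zeta_1265 over Q and has degree phi(1265) = 880. So Q(zeta_1265) is a degree-880 Galois extension with Galois group (Z/1265Z)^*. By CRT, (Z/1265Z)^* ≅ (Z/5Z)^* × (Z/11Z)^* × (Z/23Z)^*. Each prime-power unit group is (Z/5Z)^* ≅ Z/4Z; (Z/11Z)^* ≅ Z/10Z; (Z/23Z)^* ≅ Z/22Z. Hence Gal(Q(zeta_1265)/Q) ≅ Z/4Z × Z/10Z × Z/22Z.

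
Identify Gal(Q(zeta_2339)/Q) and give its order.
|Gal(Q(zeta_2339)/Q)| = phi(2339) = 2338; group ≅ (Z/2339Z)^* ≅ Z/2338Z

The n-th cyclotomic polynomial Φ_2339(x) is the minimal polynomial of zeta_2339 over Q and has degree phi(2339) = 2338. So Q(zeta_2339) is a degree-2338 Galois extension with Galois group (Z/2339Z)^*. (Z/2339Z)^* is cyclic since 2339 is an odd prime power (or 4). Hence Gal(Q(zeta_2339)/Q) ≅ Z/2338Z.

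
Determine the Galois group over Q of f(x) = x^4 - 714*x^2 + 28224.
Gal(K/Q) = Z/2Z (cyclic of order 2)

f factors as (x^2 - 672)(x^2 - 42), so the splitting field is K = Q(sqrt(672), sqrt(42)). The squarefree part of 672 is 42 and the squarefree part of 42 is also 42, so sqrt(672) and sqrt(42) are both rational multiples of sqrt(42). Hence Q(sqrt(672)) = Q(sqrt(42)) = Q(sqrt(42)), and the splitting field collapses to a single degree-2 extension with Galois group Z/2Z.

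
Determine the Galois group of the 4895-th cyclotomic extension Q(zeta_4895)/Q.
|Gal(Q(zeta_4895)/Q)| = phi(4895) = 3520; group ≅ (Z/4895Z)^* ≅ Z/4Z × Z/10Z × Z/88Z

The n-th cyclotomic polynomial Φ_4895(x) is the minimal polynomial of zeta_4895 over Q and has degree phi(4895) = 3520. So Q(zeta_4895) is a degree-3520 Galois extension with Galois group (Z/4895Z)^*. By CRT, (Z/4895Z)^* ≅ (Z/5Z)^* × (Z/11Z)^* × (Z/89Z)^*. Each prime-power unit group is (Z/5Z)^* ≅ Z/4Z; (Z/11Z)^* ≅ Z/10Z; (Z/89Z)^* ≅ Z/88Z. Hence Gal(Q(zeta_4895)/Q) ≅ Z/4Z × Z/10Z × Z/88Z.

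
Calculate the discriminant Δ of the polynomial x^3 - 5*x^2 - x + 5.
Δ = 2304

For x^3 + a x^2 + b x + c the discriminant is Δ = 18 a b c - 4 a^3 c + a^2 b^2 - 4 b^3 - 27 c^2.
Plug a = -5, b = -1, c = 5:
  18*(-5)*(-1)*(5) - 4*(-5)^3*(5) + (-5)^2*(-1)^2 - 4*(-1)^3 - 27*(5)^2
  = 450 + (2500) + 25 + (4) + (-675)
  = 2304.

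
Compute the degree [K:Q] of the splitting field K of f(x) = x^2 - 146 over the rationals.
[K:Q] = 2

The polynomial x^2 - 146 is irreducible over Q since 146 is not a perfect square. Its splitting field is Q(sqrt(146)), which has degree 2 over Q.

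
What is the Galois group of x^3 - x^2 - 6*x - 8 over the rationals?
Gal(K/Q) = S_3 (symmetric group of order 6)

Compute the discriminant of x^3 + (-1)*x^2 + (-6)*x + (-8): Δ = -1724. Since Δ is not a rational square, the Galois group is not contained in A_3; it must be the full S_3 (irreducibility of the cubic rules out anything smaller).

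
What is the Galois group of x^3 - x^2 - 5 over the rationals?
Gal(K/Q) = S_3 (symmetric group of order 6)

Compute the discriminant of x^3 + (-1)*x^2 + (0)*x + (-5): Δ = -695. Since Δ is not a rational square, the Galois group is not contained in A_3; it must be the full S_3 (irreducibility of the cubic rules out anything smaller).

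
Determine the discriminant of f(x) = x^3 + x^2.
Δ = 0

For x^3 + a x^2 + b x + c the discriminant is Δ = 18 a b c - 4 a^3 c + a^2 b^2 - 4 b^3 - 27 c^2.
Plug a = 1, b = 0, c = 0:
  18*(1)*(0)*(0) - 4*(1)^3*(0) + (1)^2*(0)^2 - 4*(0)^3 - 27*(0)^2
  = 0 + (0) + 0 + (0) + (0)
  = 0.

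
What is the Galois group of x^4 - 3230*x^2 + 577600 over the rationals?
Gal(K/Q) = Z/2Z (cyclic of order 2)

f factors as (x^2 - 3040)(x^2 - 190), so the splitting field is K = Q(sqrt(3040), sqrt(190)). The squarefree part of 3040 is 190 and the squarefree part of 190 is also 190, so sqrt(3040) and sqrt(190) are both rational multiples of sqrt(190). Hence Q(sqrt(3040)) = Q(sqrt(190)) = Q(sqrt(190)), and the splitting field collapses to a single degree-2 extension with Galois group Z/2Z.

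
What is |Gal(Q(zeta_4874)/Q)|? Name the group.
|Gal(Q(zeta_4874)/Q)| = phi(4874) = 2436; group ≅ (Z/4874Z)^* ≅ Z/2436Z

The n-th cyclotomic polynomial Φ_4874(x) is the minimal polynomial of zeta_4874 over Q and has degree phi(4874) = 2436. So Q(zeta_4874) is a degree-2436 Galois extension with Galois group (Z/4874Z)^*. By CRT, (Z/4874Z)^* ≅ (Z/2Z)^* × (Z/2437Z)^*. Each prime-power unit group is (Z/2Z)^* ≅ trivial group (order 1); (Z/2437Z)^* ≅ Z/2436Z. Hence Gal(Q(zeta_4874)/Q) ≅ Z/2436Z.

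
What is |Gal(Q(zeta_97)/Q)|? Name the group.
|Gal(Q(zeta_97)/Q)| = phi(97) = 96; group ≅ (Z/97Z)^* ≅ Z/96Z

The n-th cyclotomic polynomial Φ_97(x) is the minimal polynomial of zeta_97 over Q and has degree phi(97) = 96. So Q(zeta_97) is a degree-96 Galois extension with Galois group (Z/97Z)^*. (Z/97Z)^* is cyclic since 97 is an odd prime power (or 4). Hence Gal(Q(zeta_97)/Q) ≅ Z/96Z.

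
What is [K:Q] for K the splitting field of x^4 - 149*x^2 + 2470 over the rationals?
[K:Q] = 4

f factors as (x^2 - 19)(x^2 - 130); the splitting field is K = Q(sqrt(19), sqrt(130)). Since 19, 130, and 2470 are all non-squares in Q, the three subfields Q(sqrt(19)), Q(sqrt(130)), Q(sqrt(2470)) are distinct degree-2 extensions, so [K:Q] = 4 (Klein four Galois group).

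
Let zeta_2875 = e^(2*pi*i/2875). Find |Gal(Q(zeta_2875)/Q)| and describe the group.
|Gal(Q(zeta_2875)/Q)| = phi(2875) = 2200; group ≅ (Z/2875Z)^* ≅ Z/22Z × Z/100Z

The n-th cyclotomic polynomial Φ_2875(x) is the minimal polynomial of zeta_2875 over Q and has degree phi(2875) = 2200. So Q(zeta_2875) is a degree-2200 Galois extension with Galois group (Z/2875Z)^*. By CRT, (Z/2875Z)^* ≅ (Z/125Z)^* × (Z/23Z)^*. Each prime-power unit group is (Z/125Z)^* ≅ Z/100Z; (Z/23Z)^* ≅ Z/22Z. Hence Gal(Q(zeta_2875)/Q) ≅ Z/22Z × Z/100Z.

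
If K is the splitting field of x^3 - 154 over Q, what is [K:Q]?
[K:Q] = 6

x^3 - 154 has one real root r = 154^(1/3) and two complex roots r*zeta_3, r*zeta_3^2 where zeta_3 = e^(2*pi*i/3). The splitting field is Q(r, zeta_3). [Q(r):Q] = 3 and [Q(zeta_3):Q] = 2 with gcd = 1, so [Q(r, zeta_3):Q] = 3 * 2 = 6.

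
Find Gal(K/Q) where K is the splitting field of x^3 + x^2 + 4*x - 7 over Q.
Gal(K/Q) = S_3 (symmetric group of order 6)

Compute the discriminant of x^3 + (1)*x^2 + (4)*x + (-7): Δ = -2039. Since Δ is not a rational square, the Galois group is not contained in A_3; it must be the full S_3 (irreducibility of the cubic rules out anything smaller).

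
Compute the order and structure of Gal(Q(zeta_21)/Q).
|Gal(Q(zeta_21)/Q)| = phi(21) = 12; group ≅ (Z/21Z)^* ≅ Z/2Z × Z/6Z

The n-th cyclotomic polynomial Φ_21(x) is the minimal polynomial of zeta_21 over Q and has degree phi(21) = 12. So Q(zeta_21) is a degree-12 Galois extension with Galois group (Z/21Z)^*. By CRT, (Z/21Z)^* ≅ (Z/3Z)^* × (Z/7Z)^*. Each prime-power unit group is (Z/3Z)^* ≅ Z/2Z; (Z/7Z)^* ≅ Z/6Z. Hence Gal(Q(zeta_21)/Q) ≅ Z/2Z × Z/6Z.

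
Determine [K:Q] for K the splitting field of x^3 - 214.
[K:Q] = 6

x^3 - 214 has one real root r = 214^(1/3) and two complex roots r*zeta_3, r*zeta_3^2 where zeta_3 = e^(2*pi*i/3). The splitting field is Q(r, zeta_3). [Q(r):Q] = 3 and [Q(zeta_3):Q] = 2 with gcd = 1, so [Q(r, zeta_3):Q] = 3 * 2 = 6.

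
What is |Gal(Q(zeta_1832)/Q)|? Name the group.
|Gal(Q(zeta_1832)/Q)| = phi(1832) = 912; group ≅ (Z/1832Z)^* ≅ Z/2Z × Z/2Z × Z/228Z

The n-th cyclotomic polynomial Φ_1832(x) is the minimal polynomial of zeta_1832 over Q and has degree phi(1832) = 912. So Q(zeta_1832) is a degree-912 Galois extension with Galois group (Z/1832Z)^*. By CRT, (Z/1832Z)^* ≅ (Z/8Z)^* × (Z/229Z)^*. Each prime-power unit group is (Z/8Z)^* ≅ Z/2Z × Z/2Z; (Z/229Z)^* ≅ Z/228Z. Hence Gal(Q(zeta_1832)/Q) ≅ Z/2Z × Z/2Z × Z/228Z.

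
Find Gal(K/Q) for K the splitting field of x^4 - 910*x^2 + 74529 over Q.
Gal(K/Q) = Z/2Z (cyclic of order 2)

f factors as (x^2 - 819)(x^2 - 91), so the splitting field is K = Q(sqrt(819), sqrt(91)). The squarefree part of 819 is 91 and the squarefree part of 91 is also 91, so sqrt(819) and sqrt(91) are both rational multiples of sqrt(91). Hence Q(sqrt(819)) = Q(sqrt(91)) = Q(sqrt(91)), and the splitting field collapses to a single degree-2 extension with Galois group Z/2Z.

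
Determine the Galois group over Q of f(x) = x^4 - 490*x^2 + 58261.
Gal(K/Q) = V_4 (Klein four-group, Z/2Z × Z/2Z)

f factors as (x^2 - 287)(x^2 - 203), so the splitting field is K = Q(sqrt(287), sqrt(203)). The elements 287, 203, 58261 are all non-squares in Q, so sqrt(287) and sqrt(203) generate independent quadratic extensions. Thus [K:Q] = 4 and Gal(K/Q) is generated by the two order-2 automorphisms sqrt(287) ↦ -sqrt(287) and sqrt(203) ↦ -sqrt(203), giving V_4.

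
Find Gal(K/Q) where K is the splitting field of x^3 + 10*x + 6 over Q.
Gal(K/Q) = S_3 (symmetric group of order 6)

Compute the discriminant of x^3 + (0)*x^2 + (10)*x + (6): Δ = -4972. Since Δ is not a rational square, the Galois group is not contained in A_3; it must be the full S_3 (irreducibility of the cubic rules out anything smaller).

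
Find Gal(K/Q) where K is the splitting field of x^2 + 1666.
Gal(K/Q) = Z/2Z (cyclic of order 2)

x^2 + 1666 is irreducible over Q since -1666 is not a rational square. The splitting field Q(sqrt(-1666)) has degree 2 over Q, and its unique nontrivial automorphism is sqrt(-1666) ↦ -sqrt(-1666). Hence Gal(Q(sqrt(-1666))/Q) = Z/2Z.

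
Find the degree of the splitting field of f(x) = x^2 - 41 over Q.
[K:Q] = 2

The polynomial x^2 - 41 is irreducible over Q since 41 is not a perfect square. Its splitting field is Q(sqrt(41)), which has degree 2 over Q.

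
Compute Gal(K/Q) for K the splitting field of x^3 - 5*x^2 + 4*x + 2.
Gal(K/Q) = S_3 (symmetric group of order 6)

Compute the discriminant of x^3 + (-5)*x^2 + (4)*x + (2): Δ = 316. Since Δ is not a rational square, the Galois group is not contained in A_3; it must be the full S_3 (irreducibility of the cubic rules out anything smaller).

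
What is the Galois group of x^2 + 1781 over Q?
Gal(K/Q) = Z/2Z (cyclic of order 2)

x^2 + 1781 is irreducible over Q since -1781 is not a rational square. The splitting field Q(sqrt(-1781)) has degree 2 over Q, and its unique nontrivial automorphism is sqrt(-1781) ↦ -sqrt(-1781). Hence Gal(Q(sqrt(-1781))/Q) = Z/2Z.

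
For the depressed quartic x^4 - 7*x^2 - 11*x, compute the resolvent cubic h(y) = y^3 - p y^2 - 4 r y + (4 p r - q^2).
h(y) = y^3 + 7*y^2 - 121

Identify coefficients: p = -7, q = -11, r = 0.
Plug into h(y) = y^3 - p y^2 - 4 r y + (4 p r - q^2):
  h(y) = y^3 - (-7) y^2 - 4*(0) y + (4*(-7)*(0) - (-11)^2)
       = y^3 + (7) y^2 + (0) y + (-121).
Simplifying: h(y) = y^3 + 7*y^2 - 121.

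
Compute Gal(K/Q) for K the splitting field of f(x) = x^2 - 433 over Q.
Gal(K/Q) = Z/2Z (cyclic of order 2)

x^2 - 433 is irreducible over Q since 433 is not a rational square. The splitting field Q(sqrt(433)) has degree 2 over Q, and its unique nontrivial automorphism is sqrt(433) ↦ -sqrt(433). Hence Gal(Q(sqrt(433))/Q) = Z/2Z.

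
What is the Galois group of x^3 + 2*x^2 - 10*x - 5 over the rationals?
Gal(K/Q) = S_3 (symmetric group of order 6)

Compute the discriminant of x^3 + (2)*x^2 + (-10)*x + (-5): Δ = 5685. Since Δ is not a rational square, the Galois group is not contained in A_3; it must be the full S_3 (irreducibility of the cubic rules out anything smaller).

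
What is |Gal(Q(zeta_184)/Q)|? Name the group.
|Gal(Q(zeta_184)/Q)| = phi(184) = 88; group ≅ (Z/184Z)^* ≅ Z/2Z × Z/2Z × Z/22Z

The n-th cyclotomic polynomial Φ_184(x) is the minimal polynomial of zeta_184 over Q and has degree phi(184) = 88. So Q(zeta_184) is a degree-88 Galois extension with Galois group (Z/184Z)^*. By CRT, (Z/184Z)^* ≅ (Z/8Z)^* × (Z/23Z)^*. Each prime-power unit group is (Z/8Z)^* ≅ Z/2Z × Z/2Z; (Z/23Z)^* ≅ Z/22Z. Hence Gal(Q(zeta_184)/Q) ≅ Z/2Z × Z/2Z × Z/22Z.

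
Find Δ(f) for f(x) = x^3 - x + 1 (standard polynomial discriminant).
Δ = -23

For a depressed cubic x^3 + p x + q the discriminant is Δ = -4 p^3 - 27 q^2 = -4*(-1)^3 - 27*(1)^2 = 4 - 27 = -23.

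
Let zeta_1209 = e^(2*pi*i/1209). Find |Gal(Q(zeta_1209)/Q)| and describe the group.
|Gal(Q(zeta_1209)/Q)| = phi(1209) = 720; group ≅ (Z/1209Z)^* ≅ Z/2Z × Z/12Z × Z/30Z

The n-th cyclotomic polynomial Φ_1209(x) is the minimal polynomial of zeta_1209 over Q and has degree phi(1209) = 720. So Q(zeta_1209) is a degree-720 Galois extension with Galois group (Z/1209Z)^*. By CRT, (Z/1209Z)^* ≅ (Z/3Z)^* × (Z/13Z)^* × (Z/31Z)^*. Each prime-power unit group is (Z/3Z)^* ≅ Z/2Z; (Z/13Z)^* ≅ Z/12Z; (Z/31Z)^* ≅ Z/30Z. Hence Gal(Q(zeta_1209)/Q) ≅ Z/2Z × Z/12Z × Z/30Z.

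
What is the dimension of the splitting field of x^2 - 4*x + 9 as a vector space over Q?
[K:Q] = 2

The discriminant of x^2 + (-4)*x + (9) is b^2 - 4c = 16 - (36) = -20. Since -20 is not a perfect square in Q, the polynomial is irreducible over Q. Its two roots generate a degree-2 extension, so [K:Q] = 2.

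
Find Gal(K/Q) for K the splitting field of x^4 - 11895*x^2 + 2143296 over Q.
Gal(K/Q) = Z/2Z (cyclic of order 2)

f factors as (x^2 - 11712)(x^2 - 183), so the splitting field is K = Q(sqrt(11712), sqrt(183)). The squarefree part of 11712 is 183 and the squarefree part of 183 is also 183, so sqrt(11712) and sqrt(183) are both rational multiples of sqrt(183). Hence Q(sqrt(11712)) = Q(sqrt(183)) = Q(sqrt(183)), and the splitting field collapses to a single degree-2 extension with Galois group Z/2Z.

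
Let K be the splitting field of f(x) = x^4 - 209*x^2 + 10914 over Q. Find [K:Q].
[K:Q] = 4

f factors as (x^2 - 107)(x^2 - 102); the splitting field is K = Q(sqrt(107), sqrt(102)). Since 107, 102, and 10914 are all non-squares in Q, the three subfields Q(sqrt(107)), Q(sqrt(102)), Q(sqrt(10914)) are distinct degree-2 extensions, so [K:Q] = 4 (Klein four Galois group).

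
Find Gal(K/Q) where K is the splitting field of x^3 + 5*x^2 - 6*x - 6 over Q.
Gal(K/Q) = S_3 (symmetric group of order 6)

Compute the discriminant of x^3 + (5)*x^2 + (-6)*x + (-6): Δ = 7032. Since Δ is not a rational square, the Galois group is not contained in A_3; it must be the full S_3 (irreducibility of the cubic rules out anything smaller).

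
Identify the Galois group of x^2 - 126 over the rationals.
Gal(K/Q) = Z/2Z (cyclic of order 2)

x^2 - 126 is irreducible over Q since 126 is not a rational square. The splitting field Q(sqrt(126)) has degree 2 over Q, and its unique nontrivial automorphism is sqrt(126) ↦ -sqrt(126). Hence Gal(Q(sqrt(126))/Q) = Z/2Z.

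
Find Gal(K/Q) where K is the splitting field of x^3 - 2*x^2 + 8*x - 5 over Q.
Gal(K/Q) = S_3 (symmetric group of order 6)

Compute the discriminant of x^3 + (-2)*x^2 + (8)*x + (-5): Δ = -1187. Since Δ is not a rational square, the Galois group is not contained in A_3; it must be the full S_3 (irreducibility of the cubic rules out anything smaller).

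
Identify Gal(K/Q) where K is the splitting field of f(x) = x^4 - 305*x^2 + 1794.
Gal(K/Q) = V_4 (Klein four-group, Z/2Z × Z/2Z)

f factors as (x^2 - 6)(x^2 - 299), so the splitting field is K = Q(sqrt(6), sqrt(299)). The elements 6, 299, 1794 are all non-squares in Q, so sqrt(6) and sqrt(299) generate independent quadratic extensions. Thus [K:Q] = 4 and Gal(K/Q) is generated by the two order-2 automorphisms sqrt(6) ↦ -sqrt(6) and sqrt(299) ↦ -sqrt(299), giving V_4.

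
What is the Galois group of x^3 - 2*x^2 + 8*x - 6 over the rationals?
Gal(K/Q) = S_3 (symmetric group of order 6)

Compute the discriminant of x^3 + (-2)*x^2 + (8)*x + (-6): Δ = -1228. Since Δ is not a rational square, the Galois group is not contained in A_3; it must be the full S_3 (irreducibility of the cubic rules out anything smaller).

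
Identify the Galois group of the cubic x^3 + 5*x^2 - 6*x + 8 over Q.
Gal(K/Q) = S_3 (symmetric group of order 6)

Compute the discriminant of x^3 + (5)*x^2 + (-6)*x + (8): Δ = -8284. Since Δ is not a rational square, the Galois group is not contained in A_3; it must be the full S_3 (irreducibility of the cubic rules out anything smaller).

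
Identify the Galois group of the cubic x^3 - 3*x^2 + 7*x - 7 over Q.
Gal(K/Q) = S_3 (symmetric group of order 6)

Compute the discriminant of x^3 + (-3)*x^2 + (7)*x + (-7): Δ = -364. Since Δ is not a rational square, the Galois group is not contained in A_3; it must be the full S_3 (irreducibility of the cubic rules out anything smaller).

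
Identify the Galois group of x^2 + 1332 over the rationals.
Gal(K/Q) = Z/2Z (cyclic of order 2)

x^2 + 1332 is irreducible over Q since -1332 is not a rational square. The splitting field Q(sqrt(-1332)) has degree 2 over Q, and its unique nontrivial automorphism is sqrt(-1332) ↦ -sqrt(-1332). Hence Gal(Q(sqrt(-1332))/Q) = Z/2Z.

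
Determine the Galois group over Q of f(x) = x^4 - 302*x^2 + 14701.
Gal(K/Q) = V_4 (Klein four-group, Z/2Z × Z/2Z)

f factors as (x^2 - 61)(x^2 - 241), so the splitting field is K = Q(sqrt(61), sqrt(241)). The elements 61, 241, 14701 are all non-squares in Q, so sqrt(61) and sqrt(241) generate independent quadratic extensions. Thus [K:Q] = 4 and Gal(K/Q) is generated by the two order-2 automorphisms sqrt(61) ↦ -sqrt(61) and sqrt(241) ↦ -sqrt(241), giving V_4.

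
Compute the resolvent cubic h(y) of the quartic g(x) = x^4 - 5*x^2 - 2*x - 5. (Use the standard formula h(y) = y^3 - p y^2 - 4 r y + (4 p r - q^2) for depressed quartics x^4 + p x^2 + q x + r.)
h(y) = y^3 + 5*y^2 + 20*y + 96

Identify coefficients: p = -5, q = -2, r = -5.
Plug into h(y) = y^3 - p y^2 - 4 r y + (4 p r - q^2):
  h(y) = y^3 - (-5) y^2 - 4*(-5) y + (4*(-5)*(-5) - (-2)^2)
       = y^3 + (5) y^2 + (20) y + (96).
Simplifying: h(y) = y^3 + 5*y^2 + 20*y + 96.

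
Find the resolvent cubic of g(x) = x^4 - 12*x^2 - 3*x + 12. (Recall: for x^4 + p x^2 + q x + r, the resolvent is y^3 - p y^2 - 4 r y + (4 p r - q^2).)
h(y) = y^3 + 12*y^2 - 48*y - 585

Identify coefficients: p = -12, q = -3, r = 12.
Plug into h(y) = y^3 - p y^2 - 4 r y + (4 p r - q^2):
  h(y) = y^3 - (-12) y^2 - 4*(12) y + (4*(-12)*(12) - (-3)^2)
       = y^3 + (12) y^2 + (-48) y + (-585).
Simplifying: h(y) = y^3 + 12*y^2 - 48*y - 585.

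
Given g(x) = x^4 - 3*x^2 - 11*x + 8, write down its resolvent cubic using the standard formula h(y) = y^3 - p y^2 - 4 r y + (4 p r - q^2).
h(y) = y^3 + 3*y^2 - 32*y - 217

Identify coefficients: p = -3, q = -11, r = 8.
Plug into h(y) = y^3 - p y^2 - 4 r y + (4 p r - q^2):
  h(y) = y^3 - (-3) y^2 - 4*(8) y + (4*(-3)*(8) - (-11)^2)
       = y^3 + (3) y^2 + (-32) y + (-217).
Simplifying: h(y) = y^3 + 3*y^2 - 32*y - 217.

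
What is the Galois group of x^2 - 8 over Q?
Gal(K/Q) = Z/2Z (cyclic of order 2)

x^2 - 8 is irreducible over Q since 8 is not a rational square. The splitting field Q(sqrt(8)) has degree 2 over Q, and its unique nontrivial automorphism is sqrt(8) ↦ -sqrt(8). Hence Gal(Q(sqrt(8))/Q) = Z/2Z.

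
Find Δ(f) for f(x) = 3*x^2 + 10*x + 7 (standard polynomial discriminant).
Δ = 16

For a quadratic a x^2 + b x + c the discriminant is Δ = b^2 - 4ac = (10)^2 - 4*(3)*(7) = 100 - (84) = 16.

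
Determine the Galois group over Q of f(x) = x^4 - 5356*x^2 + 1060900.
Gal(K/Q) = Z/2Z (cyclic of order 2)

f factors as (x^2 - 206)(x^2 - 5150), so the splitting field is K = Q(sqrt(206), sqrt(5150)). The squarefree part of 206 is 206 and the squarefree part of 5150 is also 206, so sqrt(206) and sqrt(5150) are both rational multiples of sqrt(206). Hence Q(sqrt(206)) = Q(sqrt(5150)) = Q(sqrt(206)), and the splitting field collapses to a single degree-2 extension with Galois group Z/2Z.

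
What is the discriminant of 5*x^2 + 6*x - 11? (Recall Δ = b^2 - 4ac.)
Δ = 256

For a quadratic a x^2 + b x + c the discriminant is Δ = b^2 - 4ac = (6)^2 - 4*(5)*(-11) = 36 - (-220) = 256.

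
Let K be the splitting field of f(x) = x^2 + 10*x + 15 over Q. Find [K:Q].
[K:Q] = 2

The discriminant of x^2 + (10)*x + (15) is b^2 - 4c = 100 - (60) = 40. Since 40 is not a perfect square in Q, the polynomial is irreducible over Q. Its two roots generate a degree-2 extension, so [K:Q] = 2.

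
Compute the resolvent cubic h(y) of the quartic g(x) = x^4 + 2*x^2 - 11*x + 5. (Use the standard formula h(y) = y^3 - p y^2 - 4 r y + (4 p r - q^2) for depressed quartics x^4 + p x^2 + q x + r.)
h(y) = y^3 - 2*y^2 - 20*y - 81

Identify coefficients: p = 2, q = -11, r = 5.
Plug into h(y) = y^3 - p y^2 - 4 r y + (4 p r - q^2):
  h(y) = y^3 - (2) y^2 - 4*(5) y + (4*(2)*(5) - (-11)^2)
       = y^3 + (-2) y^2 + (-20) y + (-81).
Simplifying: h(y) = y^3 - 2*y^2 - 20*y - 81.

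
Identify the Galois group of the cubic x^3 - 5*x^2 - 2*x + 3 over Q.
Gal(K/Q) = S_3 (symmetric group of order 6)

Compute the discriminant of x^3 + (-5)*x^2 + (-2)*x + (3): Δ = 1929. Since Δ is not a rational square, the Galois group is not contained in A_3; it must be the full S_3 (irreducibility of the cubic rules out anything smaller).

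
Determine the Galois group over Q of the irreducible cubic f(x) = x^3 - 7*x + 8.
Gal(K/Q) = S_3 (symmetric group of order 6)

Compute the discriminant of x^3 + (0)*x^2 + (-7)*x + (8): Δ = -356. Since Δ is not a rational square, the Galois group is not contained in A_3; it must be the full S_3 (irreducibility of the cubic rules out anything smaller).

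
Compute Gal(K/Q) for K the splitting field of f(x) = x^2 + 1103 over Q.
Gal(K/Q) = Z/2Z (cyclic of order 2)

x^2 + 1103 is irreducible over Q since -1103 is not a rational square. The splitting field Q(sqrt(-1103)) has degree 2 over Q, and its unique nontrivial automorphism is sqrt(-1103) ↦ -sqrt(-1103). Hence Gal(Q(sqrt(-1103))/Q) = Z/2Z.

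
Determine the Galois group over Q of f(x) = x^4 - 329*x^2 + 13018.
Gal(K/Q) = V_4 (Klein four-group, Z/2Z × Z/2Z)

f factors as (x^2 - 46)(x^2 - 283), so the splitting field is K = Q(sqrt(46), sqrt(283)). The elements 46, 283, 13018 are all non-squares in Q, so sqrt(46) and sqrt(283) generate independent quadratic extensions. Thus [K:Q] = 4 and Gal(K/Q) is generated by the two order-2 automorphisms sqrt(46) ↦ -sqrt(46) and sqrt(283) ↦ -sqrt(283), giving V_4.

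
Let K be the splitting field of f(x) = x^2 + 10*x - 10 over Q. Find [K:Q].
[K:Q] = 2

The discriminant of x^2 + (10)*x + (-10) is b^2 - 4c = 100 - (-40) = 140. Since 140 is not a perfect square in Q, the polynomial is irreducible over Q. Its two roots generate a degree-2 extension, so [K:Q] = 2.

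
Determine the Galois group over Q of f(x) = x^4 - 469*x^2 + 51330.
Gal(K/Q) = V_4 (Klein four-group, Z/2Z × Z/2Z)

f factors as (x^2 - 174)(x^2 - 295), so the splitting field is K = Q(sqrt(174), sqrt(295)). The elements 174, 295, 51330 are all non-squares in Q, so sqrt(174) and sqrt(295) generate independent quadratic extensions. Thus [K:Q] = 4 and Gal(K/Q) is generated by the two order-2 automorphisms sqrt(174) ↦ -sqrt(174) and sqrt(295) ↦ -sqrt(295), giving V_4.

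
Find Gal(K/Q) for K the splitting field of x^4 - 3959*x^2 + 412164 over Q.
Gal(K/Q) = Z/2Z (cyclic of order 2)

f factors as (x^2 - 107)(x^2 - 3852), so the splitting field is K = Q(sqrt(107), sqrt(3852)). The squarefree part of 107 is 107 and the squarefree part of 3852 is also 107, so sqrt(107) and sqrt(3852) are both rational multiples of sqrt(107). Hence Q(sqrt(107)) = Q(sqrt(3852)) = Q(sqrt(107)), and the splitting field collapses to a single degree-2 extension with Galois group Z/2Z.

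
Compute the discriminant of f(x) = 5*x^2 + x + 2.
Δ = -39

For a quadratic a x^2 + b x + c the discriminant is Δ = b^2 - 4ac = (1)^2 - 4*(5)*(2) = 1 - (40) = -39.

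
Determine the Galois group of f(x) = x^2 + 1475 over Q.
Gal(K/Q) = Z/2Z (cyclic of order 2)

x^2 + 1475 is irreducible over Q since -1475 is not a rational square. The splitting field Q(sqrt(-1475)) has degree 2 over Q, and its unique nontrivial automorphism is sqrt(-1475) ↦ -sqrt(-1475). Hence Gal(Q(sqrt(-1475))/Q) = Z/2Z.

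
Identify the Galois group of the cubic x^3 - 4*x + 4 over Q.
Gal(K/Q) = S_3 (symmetric group of order 6)

Compute the discriminant of x^3 + (0)*x^2 + (-4)*x + (4): Δ = -176. Since Δ is not a rational square, the Galois group is not contained in A_3; it must be the full S_3 (irreducibility of the cubic rules out anything smaller).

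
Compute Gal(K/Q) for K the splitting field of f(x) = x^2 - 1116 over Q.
Gal(K/Q) = Z/2Z (cyclic of order 2)

x^2 - 1116 is irreducible over Q since 1116 is not a rational square. The splitting field Q(sqrt(1116)) has degree 2 over Q, and its unique nontrivial automorphism is sqrt(1116) ↦ -sqrt(1116). Hence Gal(Q(sqrt(1116))/Q) = Z/2Z.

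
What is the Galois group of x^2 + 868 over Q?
Gal(K/Q) = Z/2Z (cyclic of order 2)

x^2 + 868 is irreducible over Q since -868 is not a rational square. The splitting field Q(sqrt(-868)) has degree 2 over Q, and its unique nontrivial automorphism is sqrt(-868) ↦ -sqrt(-868). Hence Gal(Q(sqrt(-868))/Q) = Z/2Z.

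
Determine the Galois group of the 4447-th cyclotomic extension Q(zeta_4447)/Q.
|Gal(Q(zeta_4447)/Q)| = phi(4447) = 4446; group ≅ (Z/4447Z)^* ≅ Z/4446Z

The n-th cyclotomic polynomial Φ_4447(x) is the minimal polynomial of zeta_4447 over Q and has degree phi(4447) = 4446. So Q(zeta_4447) is a degree-4446 Galois extension with Galois group (Z/4447Z)^*. (Z/4447Z)^* is cyclic since 4447 is an odd prime power (or 4). Hence Gal(Q(zeta_4447)/Q) ≅ Z/4446Z.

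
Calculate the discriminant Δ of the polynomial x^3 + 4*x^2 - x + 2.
Δ = -744

For x^3 + a x^2 + b x + c the discriminant is Δ = 18 a b c - 4 a^3 c + a^2 b^2 - 4 b^3 - 27 c^2.
Plug a = 4, b = -1, c = 2:
  18*(4)*(-1)*(2) - 4*(4)^3*(2) + (4)^2*(-1)^2 - 4*(-1)^3 - 27*(2)^2
  = -144 + (-512) + 16 + (4) + (-108)
  = -744.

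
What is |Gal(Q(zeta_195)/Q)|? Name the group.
|Gal(Q(zeta_195)/Q)| = phi(195) = 96; group ≅ (Z/195Z)^* ≅ Z/2Z × Z/4Z × Z/12Z

The n-th cyclotomic polynomial Φ_195(x) is the minimal polynomial of zeta_195 over Q and has degree phi(195) = 96. So Q(zeta_195) is a degree-96 Galois extension with Galois group (Z/195Z)^*. By CRT, (Z/195Z)^* ≅ (Z/3Z)^* × (Z/5Z)^* × (Z/13Z)^*. Each prime-power unit group is (Z/3Z)^* ≅ Z/2Z; (Z/5Z)^* ≅ Z/4Z; (Z/13Z)^* ≅ Z/12Z. Hence Gal(Q(zeta_195)/Q) ≅ Z/2Z × Z/4Z × Z/12Z.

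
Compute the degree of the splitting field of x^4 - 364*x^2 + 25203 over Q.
[K:Q] = 4

f factors as (x^2 - 93)(x^2 - 271); the splitting field is K = Q(sqrt(93), sqrt(271)). Since 93, 271, and 25203 are all non-squares in Q, the three subfields Q(sqrt(93)), Q(sqrt(271)), Q(sqrt(25203)) are distinct degree-2 extensions, so [K:Q] = 4 (Klein four Galois group).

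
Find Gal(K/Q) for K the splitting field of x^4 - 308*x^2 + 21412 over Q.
Gal(K/Q) = V_4 (Klein four-group, Z/2Z × Z/2Z)

f factors as (x^2 - 202)(x^2 - 106), so the splitting field is K = Q(sqrt(202), sqrt(106)). The elements 202, 106, 21412 are all non-squares in Q, so sqrt(202) and sqrt(106) generate independent quadratic extensions. Thus [K:Q] = 4 and Gal(K/Q) is generated by the two order-2 automorphisms sqrt(202) ↦ -sqrt(202) and sqrt(106) ↦ -sqrt(106), giving V_4.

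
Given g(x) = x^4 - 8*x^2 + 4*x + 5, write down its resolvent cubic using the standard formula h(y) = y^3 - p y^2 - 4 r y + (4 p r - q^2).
h(y) = y^3 + 8*y^2 - 20*y - 176

Identify coefficients: p = -8, q = 4, r = 5.
Plug into h(y) = y^3 - p y^2 - 4 r y + (4 p r - q^2):
  h(y) = y^3 - (-8) y^2 - 4*(5) y + (4*(-8)*(5) - (4)^2)
       = y^3 + (8) y^2 + (-20) y + (-176).
Simplifying: h(y) = y^3 + 8*y^2 - 20*y - 176.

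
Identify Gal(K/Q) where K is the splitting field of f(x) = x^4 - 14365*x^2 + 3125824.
Gal(K/Q) = Z/2Z (cyclic of order 2)

f factors as (x^2 - 14144)(x^2 - 221), so the splitting field is K = Q(sqrt(14144), sqrt(221)). The squarefree part of 14144 is 221 and the squarefree part of 221 is also 221, so sqrt(14144) and sqrt(221) are both rational multiples of sqrt(221). Hence Q(sqrt(14144)) = Q(sqrt(221)) = Q(sqrt(221)), and the splitting field collapses to a single degree-2 extension with Galois group Z/2Z.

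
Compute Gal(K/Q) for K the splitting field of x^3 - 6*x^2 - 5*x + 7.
Gal(K/Q) = S_3 (symmetric group of order 6)

Compute the discriminant of x^3 + (-6)*x^2 + (-5)*x + (7): Δ = 9905. Since Δ is not a rational square, the Galois group is not contained in A_3; it must be the full S_3 (irreducibility of the cubic rules out anything smaller).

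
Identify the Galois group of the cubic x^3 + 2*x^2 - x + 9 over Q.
Gal(K/Q) = S_3 (symmetric group of order 6)

Compute the discriminant of x^3 + (2)*x^2 + (-1)*x + (9): Δ = -2791. Since Δ is not a rational square, the Galois group is not contained in A_3; it must be the full S_3 (irreducibility of the cubic rules out anything smaller).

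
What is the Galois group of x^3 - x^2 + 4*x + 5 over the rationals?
Gal(K/Q) = S_3 (symmetric group of order 6)

Compute the discriminant of x^3 + (-1)*x^2 + (4)*x + (5): Δ = -1255. Since Δ is not a rational square, the Galois group is not contained in A_3; it must be the full S_3 (irreducibility of the cubic rules out anything smaller).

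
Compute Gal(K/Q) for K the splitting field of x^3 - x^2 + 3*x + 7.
Gal(K/Q) = S_3 (symmetric group of order 6)

Compute the discriminant of x^3 + (-1)*x^2 + (3)*x + (7): Δ = -1772. Since Δ is not a rational square, the Galois group is not contained in A_3; it must be the full S_3 (irreducibility of the cubic rules out anything smaller).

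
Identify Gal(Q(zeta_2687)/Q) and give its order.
|Gal(Q(zeta_2687)/Q)| = phi(2687) = 2686; group ≅ (Z/2687Z)^* ≅ Z/2686Z

The n-th cyclotomic polynomial Φ_2687(x) is the minimal polynomial of zeta_2687 over Q and has degree phi(2687) = 2686. So Q(zeta_2687) is a degree-2686 Galois extension with Galois group (Z/2687Z)^*. (Z/2687Z)^* is cyclic since 2687 is an odd prime power (or 4). Hence Gal(Q(zeta_2687)/Q) ≅ Z/2686Z.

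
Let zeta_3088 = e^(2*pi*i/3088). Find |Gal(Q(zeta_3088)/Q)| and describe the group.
|Gal(Q(zeta_3088)/Q)| = phi(3088) = 1536; group ≅ (Z/3088Z)^* ≅ Z/2Z × Z/4Z × Z/192Z

The n-th cyclotomic polynomial Φ_3088(x) is the minimal polynomial of zeta_3088 over Q and has degree phi(3088) = 1536. So Q(zeta_3088) is a degree-1536 Galois extension with Galois group (Z/3088Z)^*. By CRT, (Z/3088Z)^* ≅ (Z/16Z)^* × (Z/193Z)^*. Each prime-power unit group is (Z/16Z)^* ≅ Z/2Z × Z/4Z; (Z/193Z)^* ≅ Z/192Z. Hence Gal(Q(zeta_3088)/Q) ≅ Z/2Z × Z/4Z × Z/192Z.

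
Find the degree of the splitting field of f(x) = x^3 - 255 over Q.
[K:Q] = 6

x^3 - 255 has one real root r = 255^(1/3) and two complex roots r*zeta_3, r*zeta_3^2 where zeta_3 = e^(2*pi*i/3). The splitting field is Q(r, zeta_3). [Q(r):Q] = 3 and [Q(zeta_3):Q] = 2 with gcd = 1, so [Q(r, zeta_3):Q] = 3 * 2 = 6.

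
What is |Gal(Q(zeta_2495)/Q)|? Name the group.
|Gal(Q(zeta_2495)/Q)| = phi(2495) = 1992; group ≅ (Z/2495Z)^* ≅ Z/4Z × Z/498Z

The n-th cyclotomic polynomial Φ_2495(x) is the minimal polynomial of zeta_2495 over Q and has degree phi(2495) = 1992. So Q(zeta_2495) is a degree-1992 Galois extension with Galois group (Z/2495Z)^*. By CRT, (Z/2495Z)^* ≅ (Z/5Z)^* × (Z/499Z)^*. Each prime-power unit group is (Z/5Z)^* ≅ Z/4Z; (Z/499Z)^* ≅ Z/498Z. Hence Gal(Q(zeta_2495)/Q) ≅ Z/4Z × Z/498Z.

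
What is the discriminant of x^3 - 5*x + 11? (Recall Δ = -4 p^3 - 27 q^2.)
Δ = -2767

For a depressed cubic x^3 + p x + q the discriminant is Δ = -4 p^3 - 27 q^2 = -4*(-5)^3 - 27*(11)^2 = 500 - 3267 = -2767.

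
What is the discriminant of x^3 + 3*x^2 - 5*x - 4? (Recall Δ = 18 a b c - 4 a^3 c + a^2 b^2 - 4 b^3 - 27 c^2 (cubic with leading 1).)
Δ = 1805

For x^3 + a x^2 + b x + c the discriminant is Δ = 18 a b c - 4 a^3 c + a^2 b^2 - 4 b^3 - 27 c^2.
Plug a = 3, b = -5, c = -4:
  18*(3)*(-5)*(-4) - 4*(3)^3*(-4) + (3)^2*(-5)^2 - 4*(-5)^3 - 27*(-4)^2
  = 1080 + (432) + 225 + (500) + (-432)
  = 1805.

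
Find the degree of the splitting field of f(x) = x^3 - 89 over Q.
[K:Q] = 6

x^3 - 89 has one real root r = 89^(1/3) and two complex roots r*zeta_3, r*zeta_3^2 where zeta_3 = e^(2*pi*i/3). The splitting field is Q(r, zeta_3). [Q(r):Q] = 3 and [Q(zeta_3):Q] = 2 with gcd = 1, so [Q(r, zeta_3):Q] = 3 * 2 = 6.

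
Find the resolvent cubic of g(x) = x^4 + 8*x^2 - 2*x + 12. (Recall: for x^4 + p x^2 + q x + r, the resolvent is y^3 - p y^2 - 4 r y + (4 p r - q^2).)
h(y) = y^3 - 8*y^2 - 48*y + 380

Identify coefficients: p = 8, q = -2, r = 12.
Plug into h(y) = y^3 - p y^2 - 4 r y + (4 p r - q^2):
  h(y) = y^3 - (8) y^2 - 4*(12) y + (4*(8)*(12) - (-2)^2)
       = y^3 + (-8) y^2 + (-48) y + (380).
Simplifying: h(y) = y^3 - 8*y^2 - 48*y + 380.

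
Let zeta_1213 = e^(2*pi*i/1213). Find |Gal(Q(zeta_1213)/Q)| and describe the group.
|Gal(Q(zeta_1213)/Q)| = phi(1213) = 1212; group ≅ (Z/1213Z)^* ≅ Z/1212Z

The n-th cyclotomic polynomial Φ_1213(x) is the minimal polynomial of zeta_1213 over Q and has degree phi(1213) = 1212. So Q(zeta_1213) is a degree-1212 Galois extension with Galois group (Z/1213Z)^*. (Z/1213Z)^* is cyclic since 1213 is an odd prime power (or 4). Hence Gal(Q(zeta_1213)/Q) ≅ Z/1212Z.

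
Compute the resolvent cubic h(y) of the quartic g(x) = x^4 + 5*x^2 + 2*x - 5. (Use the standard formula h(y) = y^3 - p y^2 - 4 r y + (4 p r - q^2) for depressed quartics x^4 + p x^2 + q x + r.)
h(y) = y^3 - 5*y^2 + 20*y - 104

Identify coefficients: p = 5, q = 2, r = -5.
Plug into h(y) = y^3 - p y^2 - 4 r y + (4 p r - q^2):
  h(y) = y^3 - (5) y^2 - 4*(-5) y + (4*(5)*(-5) - (2)^2)
       = y^3 + (-5) y^2 + (20) y + (-104).
Simplifying: h(y) = y^3 - 5*y^2 + 20*y - 104.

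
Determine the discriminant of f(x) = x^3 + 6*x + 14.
Δ = -6156

For a depressed cubic x^3 + p x + q the discriminant is Δ = -4 p^3 - 27 q^2 = -4*(6)^3 - 27*(14)^2 = -864 - 5292 = -6156.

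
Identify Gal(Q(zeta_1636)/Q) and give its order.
|Gal(Q(zeta_1636)/Q)| = phi(1636) = 816; group ≅ (Z/1636Z)^* ≅ Z/2Z × Z/408Z

The n-th cyclotomic polynomial Φ_1636(x) is the minimal polynomial of zeta_1636 over Q and has degree phi(1636) = 816. So Q(zeta_1636) is a degree-816 Galois extension with Galois group (Z/1636Z)^*. By CRT, (Z/1636Z)^* ≅ (Z/4Z)^* × (Z/409Z)^*. Each prime-power unit group is (Z/4Z)^* ≅ Z/2Z; (Z/409Z)^* ≅ Z/408Z. Hence Gal(Q(zeta_1636)/Q) ≅ Z/2Z × Z/408Z.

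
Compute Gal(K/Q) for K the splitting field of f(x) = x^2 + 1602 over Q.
Gal(K/Q) = Z/2Z (cyclic of order 2)

x^2 + 1602 is irreducible over Q since -1602 is not a rational square. The splitting field Q(sqrt(-1602)) has degree 2 over Q, and its unique nontrivial automorphism is sqrt(-1602) ↦ -sqrt(-1602). Hence Gal(Q(sqrt(-1602))/Q) = Z/2Z.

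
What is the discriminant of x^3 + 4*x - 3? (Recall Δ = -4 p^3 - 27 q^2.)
Δ = -499

For a depressed cubic x^3 + p x + q the discriminant is Δ = -4 p^3 - 27 q^2 = -4*(4)^3 - 27*(-3)^2 = -256 - 243 = -499.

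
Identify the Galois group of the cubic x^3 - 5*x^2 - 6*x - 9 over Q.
Gal(K/Q) = S_3 (symmetric group of order 6)

Compute the discriminant of x^3 + (-5)*x^2 + (-6)*x + (-9): Δ = -9783. Since Δ is not a rational square, the Galois group is not contained in A_3; it must be the full S_3 (irreducibility of the cubic rules out anything smaller).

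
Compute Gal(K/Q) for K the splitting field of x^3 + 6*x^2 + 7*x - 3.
Gal(K/Q) = S_3 (symmetric group of order 6)

Compute the discriminant of x^3 + (6)*x^2 + (7)*x + (-3): Δ = 473. Since Δ is not a rational square, the Galois group is not contained in A_3; it must be the full S_3 (irreducibility of the cubic rules out anything smaller).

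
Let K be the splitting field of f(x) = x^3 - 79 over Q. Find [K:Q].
[K:Q] = 6

x^3 - 79 has one real root r = 79^(1/3) and two complex roots r*zeta_3, r*zeta_3^2 where zeta_3 = e^(2*pi*i/3). The splitting field is Q(r, zeta_3). [Q(r):Q] = 3 and [Q(zeta_3):Q] = 2 with gcd = 1, so [Q(r, zeta_3):Q] = 3 * 2 = 6.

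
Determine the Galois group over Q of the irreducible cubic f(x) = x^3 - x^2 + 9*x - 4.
Gal(K/Q) = S_3 (symmetric group of order 6)

Compute the discriminant of x^3 + (-1)*x^2 + (9)*x + (-4): Δ = -2635. Since Δ is not a rational square, the Galois group is not contained in A_3; it must be the full S_3 (irreducibility of the cubic rules out anything smaller).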